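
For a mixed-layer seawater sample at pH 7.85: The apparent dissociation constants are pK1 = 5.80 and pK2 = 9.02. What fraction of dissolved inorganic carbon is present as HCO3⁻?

α₁ = 1 / (1 + [H⁺]/K1 + K2/[H⁺]) = 1 / (1 + 10^-2.05 + 10^-1.17)
   = 1 / (1 + 0.0089125 + 0.067608) = 1/1.0765 = 0.9289

α₁ = 0.929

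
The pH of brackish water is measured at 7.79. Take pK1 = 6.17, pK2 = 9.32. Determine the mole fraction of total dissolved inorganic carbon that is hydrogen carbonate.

α₁ = 1 / (1 + [H⁺]/K1 + K2/[H⁺]) = 1 / (1 + 10^-1.62 + 10^-1.53)
   = 1 / (1 + 0.023988 + 0.029512) = 1/1.0535 = 0.9492

α₁ = 0.949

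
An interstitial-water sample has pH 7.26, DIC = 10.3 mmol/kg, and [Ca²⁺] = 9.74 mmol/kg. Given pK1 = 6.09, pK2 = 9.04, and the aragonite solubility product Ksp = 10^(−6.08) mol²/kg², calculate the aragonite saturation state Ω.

Ω = 1.85

α₂ = 1 / (1 + [H⁺]/K2 + [H⁺]²/(K1K2)) = 1 / (1 + 10^+1.78 + 10^+0.61)
   = 1 / (1 + 60.256 + 4.0738) = 1/65.330 = 0.01531
[CO3²⁻] = α₂ × DIC = 0.01531 × 10.3 = 0.1577 mmol/kg
Ksp = 10^(−6.08) = 8.318×10^-7
Ω = [Ca²⁺][CO3²⁻]/Ksp = (9.74×10^-3)(1.577×10^-4) / 8.318×10^-7 = 1.85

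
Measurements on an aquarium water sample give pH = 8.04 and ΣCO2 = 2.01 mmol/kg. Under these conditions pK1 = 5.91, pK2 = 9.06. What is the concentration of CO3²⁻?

α₂ = 1 / (1 + [H⁺]/K2 + [H⁺]²/(K1K2)) = 1 / (1 + 10^+1.02 + 10^-1.11)
   = 1 / (1 + 10.471 + 0.077625) = 1/11.549 = 0.08659
[CO3²⁻] = α₂ × DIC = 0.08659 × 2.01 = 0.174 mmol/kg

[CO3²⁻] = 0.174 mmol/kg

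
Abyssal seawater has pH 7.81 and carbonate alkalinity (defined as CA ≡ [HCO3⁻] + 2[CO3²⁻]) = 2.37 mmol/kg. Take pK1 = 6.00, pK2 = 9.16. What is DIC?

DIC = 2.31 mmol/kg

CA = [HCO3⁻] + 2[CO3²⁻] = (α₁ + 2α₂)·DIC
At pH 7.81: [H⁺]/K1 = 10^-1.81 = 0.015488, K2/[H⁺] = 10^-1.35 = 0.044668
α₁ = 1/(1 + 0.015488 + 0.044668) = 1/1.0602 = 0.9433; α₂ = α₁·K2/[H⁺] = 0.04213
α₁ + 2α₂ = 1.0275
DIC = CA / (α₁ + 2α₂) = 2.37 / 1.0275 = 2.31 mmol/kg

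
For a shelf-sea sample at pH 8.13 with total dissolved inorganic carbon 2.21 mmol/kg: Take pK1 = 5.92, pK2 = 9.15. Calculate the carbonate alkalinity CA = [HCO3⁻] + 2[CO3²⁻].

CA = 2.39 mmol/kg

CA = [HCO3⁻] + 2[CO3²⁻] = (α₁ + 2α₂)·DIC
At pH 8.13: [H⁺]/K1 = 10^-2.21 = 0.0061660, K2/[H⁺] = 10^-1.02 = 0.095499
α₁ = 1/(1 + 0.0061660 + 0.095499) = 1/1.1017 = 0.9077; α₂ = α₁·K2/[H⁺] = 0.08669
α₁ + 2α₂ = 1.0811
CA = 1.0811 × 2.21 = 2.39 mmol/kg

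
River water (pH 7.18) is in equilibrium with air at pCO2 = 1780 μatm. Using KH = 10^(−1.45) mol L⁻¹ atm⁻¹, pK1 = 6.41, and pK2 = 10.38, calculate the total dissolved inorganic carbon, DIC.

[CO2*] = KH · pCO2 = 10^(−1.45) × 1780×10^-6 = 6.316×10^-5 mol/L
α₀ = 1/(1 + K1/[H⁺] + K1K2/[H⁺]²) = 1/(1 + 10^+0.77 + 10^-2.43) = 0.1451
DIC = [CO2*]/α₀ = 6.316×10^-5 / 0.1451 = 0.435 mmol/L

DIC = 0.435 mmol/L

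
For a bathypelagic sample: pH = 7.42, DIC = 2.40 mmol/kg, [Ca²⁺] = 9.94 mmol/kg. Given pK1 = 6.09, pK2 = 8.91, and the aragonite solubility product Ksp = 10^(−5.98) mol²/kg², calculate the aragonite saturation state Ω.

α₂ = 1 / (1 + [H⁺]/K2 + [H⁺]²/(K1K2)) = 1 / (1 + 10^+1.49 + 10^+0.16)
   = 1 / (1 + 30.903 + 1.4454) = 1/33.348 = 0.02999
[CO3²⁻] = α₂ × DIC = 0.02999 × 2.40 = 0.07197 mmol/kg
Ksp = 10^(−5.98) = 1.047×10^-6
Ω = [Ca²⁺][CO3²⁻]/Ksp = (9.94×10^-3)(7.197×10^-5) / 1.047×10^-6 = 0.683

Ω = 0.683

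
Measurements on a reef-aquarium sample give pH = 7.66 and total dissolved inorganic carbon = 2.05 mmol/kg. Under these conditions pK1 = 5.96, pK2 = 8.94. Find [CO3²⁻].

[CO3²⁻] = 0.100 mmol/kg

α₂ = 1 / (1 + [H⁺]/K2 + [H⁺]²/(K1K2)) = 1 / (1 + 10^+1.28 + 10^-0.42)
   = 1 / (1 + 19.055 + 0.38019) = 1/20.435 = 0.04894
[CO3²⁻] = α₂ × DIC = 0.04894 × 2.05 = 0.100 mmol/kg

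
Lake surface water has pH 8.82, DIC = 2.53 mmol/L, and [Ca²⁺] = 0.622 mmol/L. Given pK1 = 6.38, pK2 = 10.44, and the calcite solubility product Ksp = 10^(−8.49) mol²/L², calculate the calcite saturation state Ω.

α₂ = 1 / (1 + [H⁺]/K2 + [H⁺]²/(K1K2)) = 1 / (1 + 10^+1.62 + 10^-0.82)
   = 1 / (1 + 41.687 + 0.15136) = 1/42.838 = 0.02334
[CO3²⁻] = α₂ × DIC = 0.02334 × 2.53 = 0.05906 mmol/L
Ksp = 10^(−8.49) = 3.236×10^-9
Ω = [Ca²⁺][CO3²⁻]/Ksp = (0.622×10^-3)(5.906×10^-5) / 3.236×10^-9 = 11.4

Ω = 11.4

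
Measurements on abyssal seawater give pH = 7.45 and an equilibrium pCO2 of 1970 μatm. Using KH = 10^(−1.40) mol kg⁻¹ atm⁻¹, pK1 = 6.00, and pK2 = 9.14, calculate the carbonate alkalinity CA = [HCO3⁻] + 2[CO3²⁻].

[CO2*] = KH · pCO2 = 10^(−1.40) × 1970×10^-6 = 7.843×10^-5 mol/kg
α₀ = 1/(1 + K1/[H⁺] + K1K2/[H⁺]²) = 1/(1 + 10^+1.45 + 10^-0.24) = 0.03360
DIC = [CO2*]/α₀ = 7.843×10^-5 / 0.03360 = 2.334 mmol/kg
CA = (α₁ + 2α₂)·DIC = (0.9471 + 2×0.01934) × 2.334 = 2.30 mmol/kg

CA = 2.30 mmol/kg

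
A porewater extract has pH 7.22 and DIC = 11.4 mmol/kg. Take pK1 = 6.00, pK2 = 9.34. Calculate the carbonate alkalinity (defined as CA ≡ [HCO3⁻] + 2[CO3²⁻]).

CA = [HCO3⁻] + 2[CO3²⁻] = (α₁ + 2α₂)·DIC
At pH 7.22: [H⁺]/K1 = 10^-1.22 = 0.060256, K2/[H⁺] = 10^-2.12 = 0.0075858
α₁ = 1/(1 + 0.060256 + 0.0075858) = 1/1.0678 = 0.9365; α₂ = α₁·K2/[H⁺] = 0.007104
α₁ + 2α₂ = 0.9507
CA = 0.9507 × 11.4 = 10.8 mmol/kg

CA = 10.8 mmol/kg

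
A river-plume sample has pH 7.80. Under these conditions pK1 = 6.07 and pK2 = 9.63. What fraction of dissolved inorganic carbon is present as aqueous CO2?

α₀ = 1 / (1 + K1/[H⁺] + K1K2/[H⁺]²) = 1 / (1 + 10^+1.73 + 10^-0.10)
   = 1 / (1 + 53.703 + 0.79433) = 1/55.498 = 0.01802

α₀ = 0.0180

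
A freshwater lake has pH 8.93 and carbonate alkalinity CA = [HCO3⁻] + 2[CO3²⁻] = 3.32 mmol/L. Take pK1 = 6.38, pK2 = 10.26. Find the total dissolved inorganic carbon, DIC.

CA = [HCO3⁻] + 2[CO3²⁻] = (α₁ + 2α₂)·DIC
At pH 8.93: [H⁺]/K1 = 10^-2.55 = 0.0028184, K2/[H⁺] = 10^-1.33 = 0.046774
α₁ = 1/(1 + 0.0028184 + 0.046774) = 1/1.0496 = 0.9528; α₂ = α₁·K2/[H⁺] = 0.04456
α₁ + 2α₂ = 1.0419
DIC = CA / (α₁ + 2α₂) = 3.32 / 1.0419 = 3.19 mmol/L

DIC = 3.19 mmol/L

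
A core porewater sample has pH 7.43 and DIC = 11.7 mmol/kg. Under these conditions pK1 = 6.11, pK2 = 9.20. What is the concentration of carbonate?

α₂ = 1 / (1 + [H⁺]/K2 + [H⁺]²/(K1K2)) = 1 / (1 + 10^+1.77 + 10^+0.45)
   = 1 / (1 + 58.884 + 2.8184) = 1/62.703 = 0.01595
[CO3²⁻] = α₂ × DIC = 0.01595 × 11.7 = 0.187 mmol/kg

[CO3²⁻] = 0.187 mmol/kg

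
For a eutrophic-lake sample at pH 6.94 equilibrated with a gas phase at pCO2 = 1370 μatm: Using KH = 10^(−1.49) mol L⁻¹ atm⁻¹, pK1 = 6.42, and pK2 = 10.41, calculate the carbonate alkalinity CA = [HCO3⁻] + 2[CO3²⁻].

[CO2*] = KH · pCO2 = 10^(−1.49) × 1370×10^-6 = 4.433×10^-5 mol/L
α₀ = 1/(1 + K1/[H⁺] + K1K2/[H⁺]²) = 1/(1 + 10^+0.52 + 10^-2.95) = 0.2319
DIC = [CO2*]/α₀ = 4.433×10^-5 / 0.2319 = 0.1912 mmol/L
CA = (α₁ + 2α₂)·DIC = (0.7679 + 2×0.0002602) × 0.1912 = 0.147 mmol/L

CA = 0.147 mmol/L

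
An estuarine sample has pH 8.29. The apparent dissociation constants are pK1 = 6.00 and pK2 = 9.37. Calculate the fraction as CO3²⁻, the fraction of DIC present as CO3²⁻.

α₂ = 0.0764

α₂ = 1 / (1 + [H⁺]/K2 + [H⁺]²/(K1K2)) = 1 / (1 + 10^+1.08 + 10^-1.21)
   = 1 / (1 + 12.023 + 0.061660) = 1/13.084 = 0.07643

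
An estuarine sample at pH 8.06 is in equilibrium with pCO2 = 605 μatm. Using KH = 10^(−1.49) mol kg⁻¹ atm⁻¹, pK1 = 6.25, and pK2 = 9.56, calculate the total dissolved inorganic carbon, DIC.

DIC = 1.32 mmol/kg

[CO2*] = KH · pCO2 = 10^(−1.49) × 605×10^-6 = 1.958×10^-5 mol/kg
α₀ = 1/(1 + K1/[H⁺] + K1K2/[H⁺]²) = 1/(1 + 10^+1.81 + 10^+0.31) = 0.01479
DIC = [CO2*]/α₀ = 1.958×10^-5 / 0.01479 = 1.32 mmol/kg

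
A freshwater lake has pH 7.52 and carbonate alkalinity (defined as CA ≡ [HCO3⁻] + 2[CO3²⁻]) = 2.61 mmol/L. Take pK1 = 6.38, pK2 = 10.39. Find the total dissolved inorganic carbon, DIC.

DIC = 2.80 mmol/L

CA = [HCO3⁻] + 2[CO3²⁻] = (α₁ + 2α₂)·DIC
At pH 7.52: [H⁺]/K1 = 10^-1.14 = 0.072444, K2/[H⁺] = 10^-2.87 = 0.0013490
α₁ = 1/(1 + 0.072444 + 0.0013490) = 1/1.0738 = 0.9313; α₂ = α₁·K2/[H⁺] = 0.001256
α₁ + 2α₂ = 0.9338
DIC = CA / (α₁ + 2α₂) = 2.61 / 0.9338 = 2.80 mmol/L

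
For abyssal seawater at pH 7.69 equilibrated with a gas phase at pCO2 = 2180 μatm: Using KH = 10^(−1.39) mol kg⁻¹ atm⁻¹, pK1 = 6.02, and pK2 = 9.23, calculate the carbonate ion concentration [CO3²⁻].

[CO2*] = KH · pCO2 = 10^(−1.39) × 2180×10^-6 = 8.881×10^-5 mol/kg
α₀ = 1/(1 + K1/[H⁺] + K1K2/[H⁺]²) = 1/(1 + 10^+1.67 + 10^+0.13) = 0.02036
DIC = [CO2*]/α₀ = 8.881×10^-5 / 0.02036 = 4.363 mmol/kg
[CO3²⁻] = α₂·DIC; α₂ = 0.02746, so [CO3²⁻] = 0.02746 × 4.363 = 0.120 mmol/kg

[CO3²⁻] = 0.120 mmol/kg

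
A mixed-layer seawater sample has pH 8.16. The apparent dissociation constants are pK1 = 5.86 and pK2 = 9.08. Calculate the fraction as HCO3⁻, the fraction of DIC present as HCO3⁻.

α₁ = 1 / (1 + [H⁺]/K1 + K2/[H⁺]) = 1 / (1 + 10^-2.30 + 10^-0.92)
   = 1 / (1 + 0.0050119 + 0.12023) = 1/1.1252 = 0.8887

α₁ = 0.889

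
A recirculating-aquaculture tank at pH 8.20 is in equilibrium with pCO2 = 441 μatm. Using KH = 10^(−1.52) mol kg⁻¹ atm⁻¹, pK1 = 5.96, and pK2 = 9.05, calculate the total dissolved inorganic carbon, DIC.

DIC = 2.65 mmol/kg

[CO2*] = KH · pCO2 = 10^(−1.52) × 441×10^-6 = 1.332×10^-5 mol/kg
α₀ = 1/(1 + K1/[H⁺] + K1K2/[H⁺]²) = 1/(1 + 10^+2.24 + 10^+1.39) = 0.005017
DIC = [CO2*]/α₀ = 1.332×10^-5 / 0.005017 = 2.65 mmol/kg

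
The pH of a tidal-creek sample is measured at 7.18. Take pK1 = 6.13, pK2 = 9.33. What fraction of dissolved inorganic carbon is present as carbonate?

α₂ = 1 / (1 + [H⁺]/K2 + [H⁺]²/(K1K2)) = 1 / (1 + 10^+2.15 + 10^+1.10)
   = 1 / (1 + 141.25 + 12.589) = 1/154.84 = 0.006458

α₂ = 0.00646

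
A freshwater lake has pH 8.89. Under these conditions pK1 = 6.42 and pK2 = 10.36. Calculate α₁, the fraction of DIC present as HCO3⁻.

α₁ = 0.964

α₁ = 1 / (1 + [H⁺]/K1 + K2/[H⁺]) = 1 / (1 + 10^-2.47 + 10^-1.47)
   = 1 / (1 + 0.0033884 + 0.033884) = 1/1.0373 = 0.9641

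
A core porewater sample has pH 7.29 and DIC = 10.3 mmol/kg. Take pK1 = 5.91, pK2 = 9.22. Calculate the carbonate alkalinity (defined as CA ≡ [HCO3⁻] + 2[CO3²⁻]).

CA = [HCO3⁻] + 2[CO3²⁻] = (α₁ + 2α₂)·DIC
At pH 7.29: [H⁺]/K1 = 10^-1.38 = 0.041687, K2/[H⁺] = 10^-1.93 = 0.011749
α₁ = 1/(1 + 0.041687 + 0.011749) = 1/1.0534 = 0.9493; α₂ = α₁·K2/[H⁺] = 0.01115
α₁ + 2α₂ = 0.9716
CA = 0.9716 × 10.3 = 10.0 mmol/kg

CA = 10.0 mmol/kg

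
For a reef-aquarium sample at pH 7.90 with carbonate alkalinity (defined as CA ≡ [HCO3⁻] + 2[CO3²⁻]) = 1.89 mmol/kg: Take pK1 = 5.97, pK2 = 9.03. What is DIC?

CA = [HCO3⁻] + 2[CO3²⁻] = (α₁ + 2α₂)·DIC
At pH 7.90: [H⁺]/K1 = 10^-1.93 = 0.011749, K2/[H⁺] = 10^-1.13 = 0.074131
α₁ = 1/(1 + 0.011749 + 0.074131) = 1/1.0859 = 0.9209; α₂ = α₁·K2/[H⁺] = 0.06827
α₁ + 2α₂ = 1.0574
DIC = CA / (α₁ + 2α₂) = 1.89 / 1.0574 = 1.79 mmol/kg

DIC = 1.79 mmol/kg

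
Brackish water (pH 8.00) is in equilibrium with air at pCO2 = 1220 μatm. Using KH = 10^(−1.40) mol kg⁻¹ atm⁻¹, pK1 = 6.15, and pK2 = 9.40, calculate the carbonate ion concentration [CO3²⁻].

[CO3²⁻] = 0.137 mmol/kg

[CO2*] = KH · pCO2 = 10^(−1.40) × 1220×10^-6 = 4.857×10^-5 mol/kg
α₀ = 1/(1 + K1/[H⁺] + K1K2/[H⁺]²) = 1/(1 + 10^+1.85 + 10^+0.45) = 0.01340
DIC = [CO2*]/α₀ = 4.857×10^-5 / 0.01340 = 3.624 mmol/kg
[CO3²⁻] = α₂·DIC; α₂ = 0.03777, so [CO3²⁻] = 0.03777 × 3.624 = 0.137 mmol/kg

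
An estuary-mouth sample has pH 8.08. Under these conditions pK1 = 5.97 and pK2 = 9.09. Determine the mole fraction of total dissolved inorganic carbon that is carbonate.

α₂ = 0.0884

α₂ = 1 / (1 + [H⁺]/K2 + [H⁺]²/(K1K2)) = 1 / (1 + 10^+1.01 + 10^-1.10)
   = 1 / (1 + 10.233 + 0.079433) = 1/11.312 = 0.08840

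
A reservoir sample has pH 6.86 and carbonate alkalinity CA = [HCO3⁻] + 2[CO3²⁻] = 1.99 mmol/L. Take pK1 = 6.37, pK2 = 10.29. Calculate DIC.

DIC = 2.63 mmol/L

CA = [HCO3⁻] + 2[CO3²⁻] = (α₁ + 2α₂)·DIC
At pH 6.86: [H⁺]/K1 = 10^-0.49 = 0.32359, K2/[H⁺] = 10^-3.43 = 0.00037154
α₁ = 1/(1 + 0.32359 + 0.00037154) = 1/1.3240 = 0.7553; α₂ = α₁·K2/[H⁺] = 0.0002806
α₁ + 2α₂ = 0.7559
DIC = CA / (α₁ + 2α₂) = 1.99 / 0.7559 = 2.63 mmol/L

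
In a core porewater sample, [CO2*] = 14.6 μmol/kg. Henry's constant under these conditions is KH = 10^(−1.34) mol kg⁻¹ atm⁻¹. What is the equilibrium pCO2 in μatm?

KH = 10^(−1.34) = 4.571×10^-2 mol kg⁻¹ atm⁻¹
pCO2 = [CO2*]/KH = 14.6×10^-6 / 4.571×10^-2 = 3.19×10^-4 atm = 319 μatm

pCO2 = 319 μatm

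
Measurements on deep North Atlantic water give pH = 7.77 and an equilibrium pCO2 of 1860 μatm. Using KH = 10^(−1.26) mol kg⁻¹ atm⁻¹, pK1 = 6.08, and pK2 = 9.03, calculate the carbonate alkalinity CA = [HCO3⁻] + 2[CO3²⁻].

[CO2*] = KH · pCO2 = 10^(−1.26) × 1860×10^-6 = 1.022×10^-4 mol/kg
α₀ = 1/(1 + K1/[H⁺] + K1K2/[H⁺]²) = 1/(1 + 10^+1.69 + 10^+0.43) = 0.01899
DIC = [CO2*]/α₀ = 1.022×10^-4 / 0.01899 = 5.384 mmol/kg
CA = (α₁ + 2α₂)·DIC = (0.9299 + 2×0.05110) × 5.384 = 5.56 mmol/kg

CA = 5.56 mmol/kg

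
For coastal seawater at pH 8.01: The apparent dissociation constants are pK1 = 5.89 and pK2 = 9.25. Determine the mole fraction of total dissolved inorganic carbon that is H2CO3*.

α₀ = 0.00712

α₀ = 1 / (1 + K1/[H⁺] + K1K2/[H⁺]²) = 1 / (1 + 10^+2.12 + 10^+0.88)
   = 1 / (1 + 131.83 + 7.5858) = 1/140.41 = 0.007122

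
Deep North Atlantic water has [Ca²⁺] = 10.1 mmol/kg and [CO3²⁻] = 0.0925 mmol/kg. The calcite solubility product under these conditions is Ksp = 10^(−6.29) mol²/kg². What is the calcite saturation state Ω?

Ω = 1.82

Ksp = 10^(−6.29) = 5.129×10^-7
Ω = [Ca²⁺][CO3²⁻]/Ksp = (10.1×10^-3)(0.0925×10^-3) / 5.129×10^-7 = 1.82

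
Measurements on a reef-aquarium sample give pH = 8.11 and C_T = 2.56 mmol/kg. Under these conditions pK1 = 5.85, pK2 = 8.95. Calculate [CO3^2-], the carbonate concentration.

α₂ = 1 / (1 + [H⁺]/K2 + [H⁺]²/(K1K2)) = 1 / (1 + 10^+0.84 + 10^-1.42)
   = 1 / (1 + 6.9183 + 0.038019) = 1/7.9563 = 0.1257
[CO3²⁻] = α₂ × DIC = 0.1257 × 2.56 = 0.322 mmol/kg

[CO3²⁻] = 0.322 mmol/kg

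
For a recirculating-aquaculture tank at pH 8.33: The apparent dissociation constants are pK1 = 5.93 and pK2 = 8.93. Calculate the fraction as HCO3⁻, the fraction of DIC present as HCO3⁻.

α₁ = 1 / (1 + [H⁺]/K1 + K2/[H⁺]) = 1 / (1 + 10^-2.40 + 10^-0.60)
   = 1 / (1 + 0.0039811 + 0.25119) = 1/1.2552 = 0.7967

α₁ = 0.797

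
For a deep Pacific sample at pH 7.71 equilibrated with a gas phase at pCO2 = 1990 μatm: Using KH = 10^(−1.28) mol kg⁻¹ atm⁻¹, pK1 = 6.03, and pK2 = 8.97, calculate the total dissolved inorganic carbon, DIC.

[CO2*] = KH · pCO2 = 10^(−1.28) × 1990×10^-6 = 1.044×10^-4 mol/kg
α₀ = 1/(1 + K1/[H⁺] + K1K2/[H⁺]²) = 1/(1 + 10^+1.68 + 10^+0.42) = 0.01942
DIC = [CO2*]/α₀ = 1.044×10^-4 / 0.01942 = 5.38 mmol/kg

DIC = 5.38 mmol/kg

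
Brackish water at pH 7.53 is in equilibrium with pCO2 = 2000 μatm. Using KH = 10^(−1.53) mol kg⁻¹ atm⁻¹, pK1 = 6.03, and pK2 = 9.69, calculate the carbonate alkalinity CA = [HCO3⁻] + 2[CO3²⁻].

[CO2*] = KH · pCO2 = 10^(−1.53) × 2000×10^-6 = 5.902×10^-5 mol/kg
α₀ = 1/(1 + K1/[H⁺] + K1K2/[H⁺]²) = 1/(1 + 10^+1.50 + 10^-0.66) = 0.03045
DIC = [CO2*]/α₀ = 5.902×10^-5 / 0.03045 = 1.938 mmol/kg
CA = (α₁ + 2α₂)·DIC = (0.9629 + 2×0.006662) × 1.938 = 1.89 mmol/kg

CA = 1.89 mmol/kg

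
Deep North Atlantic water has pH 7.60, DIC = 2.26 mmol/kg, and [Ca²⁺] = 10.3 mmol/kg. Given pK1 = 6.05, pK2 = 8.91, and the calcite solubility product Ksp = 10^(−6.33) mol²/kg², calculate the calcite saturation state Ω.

Ω = 2.26

α₂ = 1 / (1 + [H⁺]/K2 + [H⁺]²/(K1K2)) = 1 / (1 + 10^+1.31 + 10^-0.24)
   = 1 / (1 + 20.417 + 0.57544) = 1/21.993 = 0.04547
[CO3²⁻] = α₂ × DIC = 0.04547 × 2.26 = 0.1028 mmol/kg
Ksp = 10^(−6.33) = 4.677×10^-7
Ω = [Ca²⁺][CO3²⁻]/Ksp = (10.3×10^-3)(1.028×10^-4) / 4.677×10^-7 = 2.26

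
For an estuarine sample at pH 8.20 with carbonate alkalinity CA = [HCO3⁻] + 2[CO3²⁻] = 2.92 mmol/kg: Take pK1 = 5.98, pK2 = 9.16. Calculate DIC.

DIC = 2.67 mmol/kg

CA = [HCO3⁻] + 2[CO3²⁻] = (α₁ + 2α₂)·DIC
At pH 8.20: [H⁺]/K1 = 10^-2.22 = 0.0060256, K2/[H⁺] = 10^-0.96 = 0.10965
α₁ = 1/(1 + 0.0060256 + 0.10965) = 1/1.1157 = 0.8963; α₂ = α₁·K2/[H⁺] = 0.09828
α₁ + 2α₂ = 1.0929
DIC = CA / (α₁ + 2α₂) = 2.92 / 1.0929 = 2.67 mmol/kg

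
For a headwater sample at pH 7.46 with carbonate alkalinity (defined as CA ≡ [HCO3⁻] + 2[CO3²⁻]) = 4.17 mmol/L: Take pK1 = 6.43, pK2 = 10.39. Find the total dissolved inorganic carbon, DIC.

CA = [HCO3⁻] + 2[CO3²⁻] = (α₁ + 2α₂)·DIC
At pH 7.46: [H⁺]/K1 = 10^-1.03 = 0.093325, K2/[H⁺] = 10^-2.93 = 0.0011749
α₁ = 1/(1 + 0.093325 + 0.0011749) = 1/1.0945 = 0.9137; α₂ = α₁·K2/[H⁺] = 0.001073
α₁ + 2α₂ = 0.9158
DIC = CA / (α₁ + 2α₂) = 4.17 / 0.9158 = 4.55 mmol/L

DIC = 4.55 mmol/L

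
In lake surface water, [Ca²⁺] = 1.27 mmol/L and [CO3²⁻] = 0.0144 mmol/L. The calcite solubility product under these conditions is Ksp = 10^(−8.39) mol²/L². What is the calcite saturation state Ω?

Ksp = 10^(−8.39) = 4.074×10^-9
Ω = [Ca²⁺][CO3²⁻]/Ksp = (1.27×10^-3)(0.0144×10^-3) / 4.074×10^-9 = 4.49

Ω = 4.49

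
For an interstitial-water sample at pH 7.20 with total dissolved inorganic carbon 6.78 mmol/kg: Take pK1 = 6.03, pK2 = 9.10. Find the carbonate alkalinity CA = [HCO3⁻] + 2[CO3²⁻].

CA = [HCO3⁻] + 2[CO3²⁻] = (α₁ + 2α₂)·DIC
At pH 7.20: [H⁺]/K1 = 10^-1.17 = 0.067608, K2/[H⁺] = 10^-1.90 = 0.012589
α₁ = 1/(1 + 0.067608 + 0.012589) = 1/1.0802 = 0.9258; α₂ = α₁·K2/[H⁺] = 0.01165
α₁ + 2α₂ = 0.9491
CA = 0.9491 × 6.78 = 6.43 mmol/kg

CA = 6.43 mmol/kg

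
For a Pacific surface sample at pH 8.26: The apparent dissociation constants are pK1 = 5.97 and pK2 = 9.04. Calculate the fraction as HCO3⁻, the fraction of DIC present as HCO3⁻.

α₁ = 1 / (1 + [H⁺]/K1 + K2/[H⁺]) = 1 / (1 + 10^-2.29 + 10^-0.78)
   = 1 / (1 + 0.0051286 + 0.16596) = 1/1.1711 = 0.8539

α₁ = 0.854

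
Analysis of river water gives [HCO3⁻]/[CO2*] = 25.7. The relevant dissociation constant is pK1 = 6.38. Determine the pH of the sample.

pH = 7.79

From K1 = [H⁺][HCO3⁻]/[CO2*]:  pH = pK1 + log₁₀([HCO3⁻]/[CO2*])
log₁₀(25.7) = +1.410
pH = 6.38 + (+1.410) = 7.79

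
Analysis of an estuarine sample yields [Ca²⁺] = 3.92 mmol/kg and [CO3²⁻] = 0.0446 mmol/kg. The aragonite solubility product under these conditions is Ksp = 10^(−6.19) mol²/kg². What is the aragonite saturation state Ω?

Ω = 0.271

Ksp = 10^(−6.19) = 6.457×10^-7
Ω = [Ca²⁺][CO3²⁻]/Ksp = (3.92×10^-3)(0.0446×10^-3) / 6.457×10^-7 = 0.271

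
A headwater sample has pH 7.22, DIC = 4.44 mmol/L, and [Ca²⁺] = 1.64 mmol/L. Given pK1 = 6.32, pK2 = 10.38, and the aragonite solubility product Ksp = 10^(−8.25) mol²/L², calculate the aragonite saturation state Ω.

α₂ = 1 / (1 + [H⁺]/K2 + [H⁺]²/(K1K2)) = 1 / (1 + 10^+3.16 + 10^+2.26)
   = 1 / (1 + 1445.4 + 181.97) = 1/1628.4 = 0.0006141
[CO3²⁻] = α₂ × DIC = 0.0006141 × 4.44 = 0.002727 mmol/L = 2.727 μmol/L
Ksp = 10^(−8.25) = 5.623×10^-9
Ω = [Ca²⁺][CO3²⁻]/Ksp = (1.64×10^-3)(2.727×10^-6) / 5.623×10^-9 = 0.795

Ω = 0.795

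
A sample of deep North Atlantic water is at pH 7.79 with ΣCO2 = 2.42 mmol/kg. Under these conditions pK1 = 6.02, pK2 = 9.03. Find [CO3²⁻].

α₂ = 1 / (1 + [H⁺]/K2 + [H⁺]²/(K1K2)) = 1 / (1 + 10^+1.24 + 10^-0.53)
   = 1 / (1 + 17.378 + 0.29512) = 1/18.673 = 0.05355
[CO3²⁻] = α₂ × DIC = 0.05355 × 2.42 = 0.130 mmol/kg

[CO3²⁻] = 0.130 mmol/kg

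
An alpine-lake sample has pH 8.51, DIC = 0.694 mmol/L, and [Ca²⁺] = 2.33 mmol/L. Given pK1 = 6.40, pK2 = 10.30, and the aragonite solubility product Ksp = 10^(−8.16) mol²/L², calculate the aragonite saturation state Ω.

α₂ = 1 / (1 + [H⁺]/K2 + [H⁺]²/(K1K2)) = 1 / (1 + 10^+1.79 + 10^-0.32)
   = 1 / (1 + 61.660 + 0.47863) = 1/63.138 = 0.01584
[CO3²⁻] = α₂ × DIC = 0.01584 × 0.694 = 0.01099 mmol/L = 10.99 μmol/L
Ksp = 10^(−8.16) = 6.918×10^-9
Ω = [Ca²⁺][CO3²⁻]/Ksp = (2.33×10^-3)(1.099×10^-5) / 6.918×10^-9 = 3.70

Ω = 3.70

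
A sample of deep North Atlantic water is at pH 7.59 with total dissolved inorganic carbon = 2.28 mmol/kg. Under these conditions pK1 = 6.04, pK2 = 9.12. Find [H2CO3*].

[CO2*] = 0.0608 mmol/kg

α₀ = 1 / (1 + K1/[H⁺] + K1K2/[H⁺]²) = 1 / (1 + 10^+1.55 + 10^+0.02)
   = 1 / (1 + 35.481 + 1.0471) = 1/37.528 = 0.02665
[CO2*] = α₀ × DIC = 0.02665 × 2.28 = 0.0608 mmol/kg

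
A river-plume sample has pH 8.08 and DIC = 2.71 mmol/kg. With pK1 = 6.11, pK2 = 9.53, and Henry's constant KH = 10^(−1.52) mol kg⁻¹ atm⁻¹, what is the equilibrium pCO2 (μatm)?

pCO2 = 919 μatm

α₀ = 1 / (1 + K1/[H⁺] + K1K2/[H⁺]²) = 1 / (1 + 10^+1.97 + 10^+0.52)
   = 1 / (1 + 93.325 + 3.3113) = 1/97.637 = 0.01024
[CO2*] = α₀ × DIC = 0.01024 × 2.71 = 0.02776 mmol/kg
pCO2 = [CO2*]/KH = 2.776×10^-5 / 3.020×10^-2 = 919 μatm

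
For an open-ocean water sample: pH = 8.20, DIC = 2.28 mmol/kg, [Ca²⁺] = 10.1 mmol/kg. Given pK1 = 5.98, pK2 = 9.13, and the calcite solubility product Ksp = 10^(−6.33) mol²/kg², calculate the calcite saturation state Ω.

Ω = 5.15

α₂ = 1 / (1 + [H⁺]/K2 + [H⁺]²/(K1K2)) = 1 / (1 + 10^+0.93 + 10^-1.29)
   = 1 / (1 + 8.5114 + 0.051286) = 1/9.5627 = 0.1046
[CO3²⁻] = α₂ × DIC = 0.1046 × 2.28 = 0.2384 mmol/kg
Ksp = 10^(−6.33) = 4.677×10^-7
Ω = [Ca²⁺][CO3²⁻]/Ksp = (10.1×10^-3)(2.384×10^-4) / 4.677×10^-7 = 5.15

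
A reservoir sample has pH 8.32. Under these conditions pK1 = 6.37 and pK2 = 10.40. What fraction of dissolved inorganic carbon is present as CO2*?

α₀ = 0.0110

α₀ = 1 / (1 + K1/[H⁺] + K1K2/[H⁺]²) = 1 / (1 + 10^+1.95 + 10^-0.13)
   = 1 / (1 + 89.125 + 0.74131) = 1/90.866 = 0.01101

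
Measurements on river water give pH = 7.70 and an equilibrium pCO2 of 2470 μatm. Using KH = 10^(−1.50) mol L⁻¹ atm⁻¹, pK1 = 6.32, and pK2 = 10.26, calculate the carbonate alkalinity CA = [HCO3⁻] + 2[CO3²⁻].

CA = 1.88 mmol/L

[CO2*] = KH · pCO2 = 10^(−1.50) × 2470×10^-6 = 7.811×10^-5 mol/L
α₀ = 1/(1 + K1/[H⁺] + K1K2/[H⁺]²) = 1/(1 + 10^+1.38 + 10^-1.18) = 0.03991
DIC = [CO2*]/α₀ = 7.811×10^-5 / 0.03991 = 1.957 mmol/L
CA = (α₁ + 2α₂)·DIC = (0.9574 + 2×0.002637) × 1.957 = 1.88 mmol/L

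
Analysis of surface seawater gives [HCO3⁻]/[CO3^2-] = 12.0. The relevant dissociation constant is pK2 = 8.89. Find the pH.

pH = 7.81

From K2 = [H⁺][CO3^2-]/[HCO3⁻]:  pH = pK2 − log₁₀([HCO3⁻]/[CO3^2-])
log₁₀(12.0) = +1.079
pH = 8.89 − (+1.079) = 7.81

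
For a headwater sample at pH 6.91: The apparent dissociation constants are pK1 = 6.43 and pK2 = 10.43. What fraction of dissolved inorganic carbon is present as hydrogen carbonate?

α₁ = 0.751

α₁ = 1 / (1 + [H⁺]/K1 + K2/[H⁺]) = 1 / (1 + 10^-0.48 + 10^-3.52)
   = 1 / (1 + 0.33113 + 0.00030200) = 1/1.3314 = 0.7511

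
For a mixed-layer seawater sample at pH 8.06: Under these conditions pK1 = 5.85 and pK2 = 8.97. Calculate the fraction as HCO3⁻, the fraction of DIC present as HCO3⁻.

α₁ = 1 / (1 + [H⁺]/K1 + K2/[H⁺]) = 1 / (1 + 10^-2.21 + 10^-0.91)
   = 1 / (1 + 0.0061660 + 0.12303) = 1/1.1292 = 0.8856

α₁ = 0.886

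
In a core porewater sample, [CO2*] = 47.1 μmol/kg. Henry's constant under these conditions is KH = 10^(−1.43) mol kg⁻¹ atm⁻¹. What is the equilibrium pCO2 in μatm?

pCO2 = 1270 μatm

KH = 10^(−1.43) = 3.715×10^-2 mol kg⁻¹ atm⁻¹
pCO2 = [CO2*]/KH = 47.1×10^-6 / 3.715×10^-2 = 1.27×10^-3 atm = 1270 μatm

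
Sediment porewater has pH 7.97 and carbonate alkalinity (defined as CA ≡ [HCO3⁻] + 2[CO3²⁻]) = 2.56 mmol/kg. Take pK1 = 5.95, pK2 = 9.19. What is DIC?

CA = [HCO3⁻] + 2[CO3²⁻] = (α₁ + 2α₂)·DIC
At pH 7.97: [H⁺]/K1 = 10^-2.02 = 0.0095499, K2/[H⁺] = 10^-1.22 = 0.060256
α₁ = 1/(1 + 0.0095499 + 0.060256) = 1/1.0698 = 0.9347; α₂ = α₁·K2/[H⁺] = 0.05632
α₁ + 2α₂ = 1.0474
DIC = CA / (α₁ + 2α₂) = 2.56 / 1.0474 = 2.44 mmol/kg

DIC = 2.44 mmol/kg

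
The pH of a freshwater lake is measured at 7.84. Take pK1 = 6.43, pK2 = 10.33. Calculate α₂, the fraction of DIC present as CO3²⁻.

α₂ = 1 / (1 + [H⁺]/K2 + [H⁺]²/(K1K2)) = 1 / (1 + 10^+2.49 + 10^+1.08)
   = 1 / (1 + 309.03 + 12.023) = 1/322.05 = 0.003105

α₂ = 0.00311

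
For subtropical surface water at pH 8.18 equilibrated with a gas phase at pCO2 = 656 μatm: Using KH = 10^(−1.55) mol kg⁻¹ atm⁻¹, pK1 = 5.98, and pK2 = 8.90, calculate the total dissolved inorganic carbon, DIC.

DIC = 3.51 mmol/kg

[CO2*] = KH · pCO2 = 10^(−1.55) × 656×10^-6 = 1.849×10^-5 mol/kg
α₀ = 1/(1 + K1/[H⁺] + K1K2/[H⁺]²) = 1/(1 + 10^+2.20 + 10^+1.48) = 0.005272
DIC = [CO2*]/α₀ = 1.849×10^-5 / 0.005272 = 3.51 mmol/kg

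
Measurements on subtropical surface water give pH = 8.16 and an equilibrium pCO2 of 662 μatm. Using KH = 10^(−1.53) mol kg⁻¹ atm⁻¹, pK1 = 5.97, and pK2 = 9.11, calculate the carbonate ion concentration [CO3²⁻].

[CO2*] = KH · pCO2 = 10^(−1.53) × 662×10^-6 = 1.954×10^-5 mol/kg
α₀ = 1/(1 + K1/[H⁺] + K1K2/[H⁺]²) = 1/(1 + 10^+2.19 + 10^+1.24) = 0.005772
DIC = [CO2*]/α₀ = 1.954×10^-5 / 0.005772 = 3.385 mmol/kg
[CO3²⁻] = α₂·DIC; α₂ = 0.1003, so [CO3²⁻] = 0.1003 × 3.385 = 0.340 mmol/kg

[CO3²⁻] = 0.340 mmol/kg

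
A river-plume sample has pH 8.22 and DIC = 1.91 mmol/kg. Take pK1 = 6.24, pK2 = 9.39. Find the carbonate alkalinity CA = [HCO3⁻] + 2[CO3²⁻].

CA = [HCO3⁻] + 2[CO3²⁻] = (α₁ + 2α₂)·DIC
At pH 8.22: [H⁺]/K1 = 10^-1.98 = 0.010471, K2/[H⁺] = 10^-1.17 = 0.067608
α₁ = 1/(1 + 0.010471 + 0.067608) = 1/1.0781 = 0.9276; α₂ = α₁·K2/[H⁺] = 0.06271
α₁ + 2α₂ = 1.0530
CA = 1.0530 × 1.91 = 2.01 mmol/kg

CA = 2.01 mmol/kg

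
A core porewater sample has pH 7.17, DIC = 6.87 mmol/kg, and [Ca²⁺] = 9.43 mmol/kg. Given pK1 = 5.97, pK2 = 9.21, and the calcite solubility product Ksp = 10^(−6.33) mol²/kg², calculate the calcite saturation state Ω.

α₂ = 1 / (1 + [H⁺]/K2 + [H⁺]²/(K1K2)) = 1 / (1 + 10^+2.04 + 10^+0.84)
   = 1 / (1 + 109.65 + 6.9183) = 1/117.57 = 0.008506
[CO3²⁻] = α₂ × DIC = 0.008506 × 6.87 = 0.05844 mmol/kg
Ksp = 10^(−6.33) = 4.677×10^-7
Ω = [Ca²⁺][CO3²⁻]/Ksp = (9.43×10^-3)(5.844×10^-5) / 4.677×10^-7 = 1.18

Ω = 1.18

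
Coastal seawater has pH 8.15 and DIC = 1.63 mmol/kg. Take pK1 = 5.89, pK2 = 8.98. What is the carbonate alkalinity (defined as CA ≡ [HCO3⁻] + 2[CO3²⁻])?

CA = 1.83 mmol/kg

CA = [HCO3⁻] + 2[CO3²⁻] = (α₁ + 2α₂)·DIC
At pH 8.15: [H⁺]/K1 = 10^-2.26 = 0.0054954, K2/[H⁺] = 10^-0.83 = 0.14791
α₁ = 1/(1 + 0.0054954 + 0.14791) = 1/1.1534 = 0.8670; α₂ = α₁·K2/[H⁺] = 0.1282
α₁ + 2α₂ = 1.1235
CA = 1.1235 × 1.63 = 1.83 mmol/kg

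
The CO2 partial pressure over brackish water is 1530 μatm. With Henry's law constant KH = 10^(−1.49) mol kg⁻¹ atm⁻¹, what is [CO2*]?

KH = 10^(−1.49) = 3.236×10^-2 mol kg⁻¹ atm⁻¹
[CO2*] = KH · pCO2 = 3.236×10^-2 × 1530×10^-6 atm = 4.95×10^-5 mol/kg

[CO2*] = 49.5 μmol/kg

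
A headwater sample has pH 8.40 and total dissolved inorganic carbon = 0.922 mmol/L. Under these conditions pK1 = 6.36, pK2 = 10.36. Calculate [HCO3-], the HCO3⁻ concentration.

[HCO3⁻] = 0.904 mmol/L

α₁ = 1 / (1 + [H⁺]/K1 + K2/[H⁺]) = 1 / (1 + 10^-2.04 + 10^-1.96)
   = 1 / (1 + 0.0091201 + 0.010965) = 1/1.0201 = 0.9803
[HCO3⁻] = α₁ × DIC = 0.9803 × 0.922 = 0.904 mmol/L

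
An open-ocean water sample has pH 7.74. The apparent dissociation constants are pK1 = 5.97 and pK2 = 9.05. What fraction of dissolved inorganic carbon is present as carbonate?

α₂ = 0.0459

α₂ = 1 / (1 + [H⁺]/K2 + [H⁺]²/(K1K2)) = 1 / (1 + 10^+1.31 + 10^-0.46)
   = 1 / (1 + 20.417 + 0.34674) = 1/21.764 = 0.04595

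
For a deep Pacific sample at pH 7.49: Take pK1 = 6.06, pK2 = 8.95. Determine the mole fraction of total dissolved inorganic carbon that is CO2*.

α₀ = 0.0347

α₀ = 1 / (1 + K1/[H⁺] + K1K2/[H⁺]²) = 1 / (1 + 10^+1.43 + 10^-0.03)
   = 1 / (1 + 26.915 + 0.93325) = 1/28.849 = 0.03466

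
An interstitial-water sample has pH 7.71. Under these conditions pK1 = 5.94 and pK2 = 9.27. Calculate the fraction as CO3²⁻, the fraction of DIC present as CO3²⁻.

α₂ = 0.0264

α₂ = 1 / (1 + [H⁺]/K2 + [H⁺]²/(K1K2)) = 1 / (1 + 10^+1.56 + 10^-0.21)
   = 1 / (1 + 36.308 + 0.61660) = 1/37.924 = 0.02637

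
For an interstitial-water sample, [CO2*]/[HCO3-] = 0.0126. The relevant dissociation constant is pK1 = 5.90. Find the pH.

From K1 = [H⁺][HCO3-]/[CO2*]:  pH = pK1 − log₁₀([CO2*]/[HCO3-])
log₁₀(0.0126) = -1.900
pH = 5.90 − (-1.900) = 7.80

pH = 7.80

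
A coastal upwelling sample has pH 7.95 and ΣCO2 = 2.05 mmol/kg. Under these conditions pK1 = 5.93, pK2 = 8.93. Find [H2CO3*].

[CO2*] = 17.6 μmol/kg

α₀ = 1 / (1 + K1/[H⁺] + K1K2/[H⁺]²) = 1 / (1 + 10^+2.02 + 10^+1.04)
   = 1 / (1 + 104.71 + 10.965) = 1/116.68 = 0.008571
[CO2*] = α₀ × DIC = 0.008571 × 2.05 = 0.0176 mmol/kg = 17.6 μmol/kg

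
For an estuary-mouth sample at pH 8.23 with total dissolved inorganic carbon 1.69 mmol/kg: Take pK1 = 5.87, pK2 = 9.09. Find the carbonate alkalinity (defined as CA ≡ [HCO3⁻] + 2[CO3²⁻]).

CA = 1.89 mmol/kg

CA = [HCO3⁻] + 2[CO3²⁻] = (α₁ + 2α₂)·DIC
At pH 8.23: [H⁺]/K1 = 10^-2.36 = 0.0043652, K2/[H⁺] = 10^-0.86 = 0.13804
α₁ = 1/(1 + 0.0043652 + 0.13804) = 1/1.1424 = 0.8753; α₂ = α₁·K2/[H⁺] = 0.1208
α₁ + 2α₂ = 1.1170
CA = 1.1170 × 1.69 = 1.89 mmol/kg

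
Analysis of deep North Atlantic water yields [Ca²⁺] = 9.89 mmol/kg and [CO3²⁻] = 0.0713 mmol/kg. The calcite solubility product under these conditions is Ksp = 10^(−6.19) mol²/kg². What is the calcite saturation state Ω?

Ω = 1.09

Ksp = 10^(−6.19) = 6.457×10^-7
Ω = [Ca²⁺][CO3²⁻]/Ksp = (9.89×10^-3)(0.0713×10^-3) / 6.457×10^-7 = 1.09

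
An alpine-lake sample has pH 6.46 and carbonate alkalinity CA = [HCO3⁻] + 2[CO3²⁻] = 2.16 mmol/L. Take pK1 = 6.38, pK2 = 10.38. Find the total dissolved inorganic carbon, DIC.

CA = [HCO3⁻] + 2[CO3²⁻] = (α₁ + 2α₂)·DIC
At pH 6.46: [H⁺]/K1 = 10^-0.08 = 0.83176, K2/[H⁺] = 10^-3.92 = 0.00012023
α₁ = 1/(1 + 0.83176 + 0.00012023) = 1/1.8319 = 0.5459; α₂ = α₁·K2/[H⁺] = 6.563×10^-5
α₁ + 2α₂ = 0.5460
DIC = CA / (α₁ + 2α₂) = 2.16 / 0.5460 = 3.96 mmol/L

DIC = 3.96 mmol/L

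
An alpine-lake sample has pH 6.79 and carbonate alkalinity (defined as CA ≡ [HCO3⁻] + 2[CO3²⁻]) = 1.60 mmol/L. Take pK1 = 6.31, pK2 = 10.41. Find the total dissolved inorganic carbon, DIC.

DIC = 2.13 mmol/L

CA = [HCO3⁻] + 2[CO3²⁻] = (α₁ + 2α₂)·DIC
At pH 6.79: [H⁺]/K1 = 10^-0.48 = 0.33113, K2/[H⁺] = 10^-3.62 = 0.00023988
α₁ = 1/(1 + 0.33113 + 0.00023988) = 1/1.3314 = 0.7511; α₂ = α₁·K2/[H⁺] = 0.0001802
α₁ + 2α₂ = 0.7515
DIC = CA / (α₁ + 2α₂) = 1.60 / 0.7515 = 2.13 mmol/L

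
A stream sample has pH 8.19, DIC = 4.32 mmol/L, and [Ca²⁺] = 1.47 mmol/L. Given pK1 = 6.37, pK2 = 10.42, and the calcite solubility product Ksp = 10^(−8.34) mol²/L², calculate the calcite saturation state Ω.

α₂ = 1 / (1 + [H⁺]/K2 + [H⁺]²/(K1K2)) = 1 / (1 + 10^+2.23 + 10^+0.41)
   = 1 / (1 + 169.82 + 2.5704) = 1/173.39 = 0.005767
[CO3²⁻] = α₂ × DIC = 0.005767 × 4.32 = 0.02491 mmol/L
Ksp = 10^(−8.34) = 4.571×10^-9
Ω = [Ca²⁺][CO3²⁻]/Ksp = (1.47×10^-3)(2.491×10^-5) / 4.571×10^-9 = 8.01

Ω = 8.01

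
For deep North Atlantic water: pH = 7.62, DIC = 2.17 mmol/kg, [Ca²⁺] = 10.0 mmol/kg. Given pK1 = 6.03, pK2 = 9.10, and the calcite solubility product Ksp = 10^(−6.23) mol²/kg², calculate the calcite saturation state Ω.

Ω = 1.15

α₂ = 1 / (1 + [H⁺]/K2 + [H⁺]²/(K1K2)) = 1 / (1 + 10^+1.48 + 10^-0.11)
   = 1 / (1 + 30.200 + 0.77625) = 1/31.976 = 0.03127
[CO3²⁻] = α₂ × DIC = 0.03127 × 2.17 = 0.06786 mmol/kg
Ksp = 10^(−6.23) = 5.888×10^-7
Ω = [Ca²⁺][CO3²⁻]/Ksp = (10.0×10^-3)(6.786×10^-5) / 5.888×10^-7 = 1.15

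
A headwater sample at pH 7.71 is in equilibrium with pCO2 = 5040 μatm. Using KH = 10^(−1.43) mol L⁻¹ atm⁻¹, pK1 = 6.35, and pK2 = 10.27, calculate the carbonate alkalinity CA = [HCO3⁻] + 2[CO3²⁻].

CA = 4.31 mmol/L

[CO2*] = KH · pCO2 = 10^(−1.43) × 5040×10^-6 = 1.873×10^-4 mol/L
α₀ = 1/(1 + K1/[H⁺] + K1K2/[H⁺]²) = 1/(1 + 10^+1.36 + 10^-1.20) = 0.04172
DIC = [CO2*]/α₀ = 1.873×10^-4 / 0.04172 = 4.489 mmol/L
CA = (α₁ + 2α₂)·DIC = (0.9557 + 2×0.002632) × 4.489 = 4.31 mmol/L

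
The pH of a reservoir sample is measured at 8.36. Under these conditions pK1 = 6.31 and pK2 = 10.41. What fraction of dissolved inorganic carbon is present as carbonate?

α₂ = 1 / (1 + [H⁺]/K2 + [H⁺]²/(K1K2)) = 1 / (1 + 10^+2.05 + 10^+0.00)
   = 1 / (1 + 112.20 + 1.0000) = 1/114.20 = 0.008756

α₂ = 0.00876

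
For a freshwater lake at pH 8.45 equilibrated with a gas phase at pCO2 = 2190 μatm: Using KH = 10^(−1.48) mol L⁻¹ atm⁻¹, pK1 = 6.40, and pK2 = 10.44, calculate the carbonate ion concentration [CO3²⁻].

[CO3²⁻] = 0.0833 mmol/L

[CO2*] = KH · pCO2 = 10^(−1.48) × 2190×10^-6 = 7.252×10^-5 mol/L
α₀ = 1/(1 + K1/[H⁺] + K1K2/[H⁺]²) = 1/(1 + 10^+2.05 + 10^+0.06) = 0.008745
DIC = [CO2*]/α₀ = 7.252×10^-5 / 0.008745 = 8.292 mmol/L
[CO3²⁻] = α₂·DIC; α₂ = 0.01004, so [CO3²⁻] = 0.01004 × 8.292 = 0.0833 mmol/L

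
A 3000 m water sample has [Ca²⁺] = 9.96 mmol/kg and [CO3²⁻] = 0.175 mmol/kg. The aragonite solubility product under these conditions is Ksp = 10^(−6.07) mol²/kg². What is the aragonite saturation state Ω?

Ksp = 10^(−6.07) = 8.511×10^-7
Ω = [Ca²⁺][CO3²⁻]/Ksp = (9.96×10^-3)(0.175×10^-3) / 8.511×10^-7 = 2.05

Ω = 2.05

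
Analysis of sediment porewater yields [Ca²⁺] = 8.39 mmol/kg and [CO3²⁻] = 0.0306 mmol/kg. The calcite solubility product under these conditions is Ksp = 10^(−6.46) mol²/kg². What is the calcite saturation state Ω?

Ksp = 10^(−6.46) = 3.467×10^-7
Ω = [Ca²⁺][CO3²⁻]/Ksp = (8.39×10^-3)(0.0306×10^-3) / 3.467×10^-7 = 0.740

Ω = 0.740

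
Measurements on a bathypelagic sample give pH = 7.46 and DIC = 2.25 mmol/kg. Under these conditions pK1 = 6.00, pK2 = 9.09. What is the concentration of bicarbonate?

α₁ = 1 / (1 + [H⁺]/K1 + K2/[H⁺]) = 1 / (1 + 10^-1.46 + 10^-1.63)
   = 1 / (1 + 0.034674 + 0.023442) = 1/1.0581 = 0.9451
[HCO3⁻] = α₁ × DIC = 0.9451 × 2.25 = 2.13 mmol/kg

[HCO3⁻] = 2.13 mmol/kg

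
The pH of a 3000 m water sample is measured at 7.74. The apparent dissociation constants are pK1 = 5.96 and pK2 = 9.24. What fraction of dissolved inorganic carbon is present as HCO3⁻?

α₁ = 0.954

α₁ = 1 / (1 + [H⁺]/K1 + K2/[H⁺]) = 1 / (1 + 10^-1.78 + 10^-1.50)
   = 1 / (1 + 0.016596 + 0.031623) = 1/1.0482 = 0.9540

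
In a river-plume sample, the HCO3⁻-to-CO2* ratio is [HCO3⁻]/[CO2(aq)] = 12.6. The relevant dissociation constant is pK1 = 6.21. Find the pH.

From K1 = [H⁺][HCO3⁻]/[CO2(aq)]:  pH = pK1 + log₁₀([HCO3⁻]/[CO2(aq)])
log₁₀(12.6) = +1.100
pH = 6.21 + (+1.100) = 7.31

pH = 7.31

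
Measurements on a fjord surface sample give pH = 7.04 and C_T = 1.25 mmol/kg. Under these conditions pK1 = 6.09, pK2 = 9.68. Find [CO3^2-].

[CO3²⁻] = 2.57 μmol/kg

α₂ = 1 / (1 + [H⁺]/K2 + [H⁺]²/(K1K2)) = 1 / (1 + 10^+2.64 + 10^+1.69)
   = 1 / (1 + 436.52 + 48.978) = 1/486.49 = 0.002056
[CO3²⁻] = α₂ × DIC = 0.002056 × 1.25 = 0.00257 mmol/kg = 2.57 μmol/kg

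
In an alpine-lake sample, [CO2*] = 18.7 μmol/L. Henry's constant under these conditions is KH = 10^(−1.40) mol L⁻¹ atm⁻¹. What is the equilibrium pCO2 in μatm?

pCO2 = 470 μatm

KH = 10^(−1.40) = 3.981×10^-2 mol L⁻¹ atm⁻¹
pCO2 = [CO2*]/KH = 18.7×10^-6 / 3.981×10^-2 = 4.70×10^-4 atm = 470 μatm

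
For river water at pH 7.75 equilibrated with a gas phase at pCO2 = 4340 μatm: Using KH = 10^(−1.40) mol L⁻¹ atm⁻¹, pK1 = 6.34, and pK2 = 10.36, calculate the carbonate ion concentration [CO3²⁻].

[CO3²⁻] = 10.9 μmol/L

[CO2*] = KH · pCO2 = 10^(−1.40) × 4340×10^-6 = 1.728×10^-4 mol/L
α₀ = 1/(1 + K1/[H⁺] + K1K2/[H⁺]²) = 1/(1 + 10^+1.41 + 10^-1.20) = 0.03736
DIC = [CO2*]/α₀ = 1.728×10^-4 / 0.03736 = 4.625 mmol/L
[CO3²⁻] = α₂·DIC; α₂ = 0.002357, so [CO3²⁻] = 0.002357 × 4.625 = 0.0109 mmol/L = 10.9 μmol/L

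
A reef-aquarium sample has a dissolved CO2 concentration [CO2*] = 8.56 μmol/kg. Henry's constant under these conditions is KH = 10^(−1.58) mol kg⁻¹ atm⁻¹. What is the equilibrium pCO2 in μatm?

KH = 10^(−1.58) = 2.630×10^-2 mol kg⁻¹ atm⁻¹
pCO2 = [CO2*]/KH = 8.56×10^-6 / 2.630×10^-2 = 3.25×10^-4 atm = 325 μatm

pCO2 = 325 μatm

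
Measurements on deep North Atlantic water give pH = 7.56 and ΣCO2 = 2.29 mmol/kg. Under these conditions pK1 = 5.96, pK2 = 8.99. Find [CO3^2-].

[CO3²⁻] = 0.0801 mmol/kg

α₂ = 1 / (1 + [H⁺]/K2 + [H⁺]²/(K1K2)) = 1 / (1 + 10^+1.43 + 10^-0.17)
   = 1 / (1 + 26.915 + 0.67608) = 1/28.591 = 0.03498
[CO3²⁻] = α₂ × DIC = 0.03498 × 2.29 = 0.0801 mmol/kg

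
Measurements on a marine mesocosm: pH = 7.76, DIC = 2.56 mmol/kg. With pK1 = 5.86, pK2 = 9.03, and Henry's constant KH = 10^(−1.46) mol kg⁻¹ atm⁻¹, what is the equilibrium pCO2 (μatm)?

pCO2 = 872 μatm

α₀ = 1 / (1 + K1/[H⁺] + K1K2/[H⁺]²) = 1 / (1 + 10^+1.90 + 10^+0.63)
   = 1 / (1 + 79.433 + 4.2658) = 1/84.699 = 0.01181
[CO2*] = α₀ × DIC = 0.01181 × 2.56 = 0.03022 mmol/kg
pCO2 = [CO2*]/KH = 3.022×10^-5 / 3.467×10^-2 = 872 μatm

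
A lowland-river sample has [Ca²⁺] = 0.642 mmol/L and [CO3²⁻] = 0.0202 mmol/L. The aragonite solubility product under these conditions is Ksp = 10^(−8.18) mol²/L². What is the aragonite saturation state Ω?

Ksp = 10^(−8.18) = 6.607×10^-9
Ω = [Ca²⁺][CO3²⁻]/Ksp = (0.642×10^-3)(0.0202×10^-3) / 6.607×10^-9 = 1.96

Ω = 1.96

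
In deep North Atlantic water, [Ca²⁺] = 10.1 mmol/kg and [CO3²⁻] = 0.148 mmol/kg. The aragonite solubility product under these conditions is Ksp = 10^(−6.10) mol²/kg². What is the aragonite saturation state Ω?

Ksp = 10^(−6.10) = 7.943×10^-7
Ω = [Ca²⁺][CO3²⁻]/Ksp = (10.1×10^-3)(0.148×10^-3) / 7.943×10^-7 = 1.88

Ω = 1.88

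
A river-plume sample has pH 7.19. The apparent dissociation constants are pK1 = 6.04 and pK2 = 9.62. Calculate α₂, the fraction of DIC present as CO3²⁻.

α₂ = 0.00346

α₂ = 1 / (1 + [H⁺]/K2 + [H⁺]²/(K1K2)) = 1 / (1 + 10^+2.43 + 10^+1.28)
   = 1 / (1 + 269.15 + 19.055) = 1/289.21 = 0.003458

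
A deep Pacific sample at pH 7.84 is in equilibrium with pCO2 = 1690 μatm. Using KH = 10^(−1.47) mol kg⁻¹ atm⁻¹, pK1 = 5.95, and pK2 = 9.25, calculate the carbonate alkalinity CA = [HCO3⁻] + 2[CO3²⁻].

[CO2*] = KH · pCO2 = 10^(−1.47) × 1690×10^-6 = 5.726×10^-5 mol/kg
α₀ = 1/(1 + K1/[H⁺] + K1K2/[H⁺]²) = 1/(1 + 10^+1.89 + 10^+0.48) = 0.01225
DIC = [CO2*]/α₀ = 5.726×10^-5 / 0.01225 = 4.675 mmol/kg
CA = (α₁ + 2α₂)·DIC = (0.9508 + 2×0.03699) × 4.675 = 4.79 mmol/kg

CA = 4.79 mmol/kg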